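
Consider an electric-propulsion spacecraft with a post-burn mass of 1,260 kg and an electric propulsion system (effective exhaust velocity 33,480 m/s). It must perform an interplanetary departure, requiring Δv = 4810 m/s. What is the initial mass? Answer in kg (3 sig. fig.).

initial mass ≈ 1450 kg

Rocket equation: m₀/m_f = exp(Δv / v_e) = exp(4810 / 33480.0) = exp(0.1437) = 1.1545.
m₀ = m_f × 1.1545 = 1,260 × 1.1545 = 1,454.67 kg.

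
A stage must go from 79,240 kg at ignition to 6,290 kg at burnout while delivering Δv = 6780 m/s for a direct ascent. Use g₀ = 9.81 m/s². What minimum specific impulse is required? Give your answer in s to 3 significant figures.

Isp ≈ 273 s

ln(m₀/m_f) = ln(79240/6290) = ln(12.6) = 2.5335.
Using Δv = v_e ln(m₀/m_f): v_e = Δv / ln(m₀/m_f) = 6780 / 2.5335 = 2676.1 m/s.
Isp = v_e / g₀ = 2676.1 / 9.81 = 272.8 s.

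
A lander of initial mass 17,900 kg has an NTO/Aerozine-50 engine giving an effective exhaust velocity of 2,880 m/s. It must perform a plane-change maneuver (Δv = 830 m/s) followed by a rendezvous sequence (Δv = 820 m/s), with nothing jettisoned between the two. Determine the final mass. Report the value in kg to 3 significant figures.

final mass ≈ 10100 kg

After the first burn: m = 17900 × exp(−830/2880.0) = 17900 × 0.74962 = 13,418.2 kg.
After the second burn: m = 13,418.2 × exp(−820/2880.0) = 13,418.2 × 0.75222 = 10,093.4 kg.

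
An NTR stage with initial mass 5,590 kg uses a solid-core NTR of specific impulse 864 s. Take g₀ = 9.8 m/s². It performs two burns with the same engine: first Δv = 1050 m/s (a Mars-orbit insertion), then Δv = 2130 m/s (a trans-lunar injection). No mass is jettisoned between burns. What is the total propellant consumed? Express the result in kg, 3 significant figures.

total propellant consumed ≈ 1750 kg

v_e = Isp · g₀ = 864 × 9.8 = 8467.2 m/s.
After the first burn: m = 5590 × exp(−1050/8467.2) = 5590 × 0.88337 = 4,938.04 kg.
After the second burn: m = 4,938.04 × exp(−2130/8467.2) = 4,938.04 × 0.77759 = 3,839.77 kg.
Total propellant = m₀ − m_final = 5590 − 3,839.77 = 1,750.23 kg.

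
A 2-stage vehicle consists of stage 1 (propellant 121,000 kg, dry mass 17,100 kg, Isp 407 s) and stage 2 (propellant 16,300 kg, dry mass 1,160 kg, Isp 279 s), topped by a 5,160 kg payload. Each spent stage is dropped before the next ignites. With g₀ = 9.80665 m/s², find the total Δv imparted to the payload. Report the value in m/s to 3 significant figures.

Δv ≈ 9070 m/s

Ignition mass of stage 1 = 121,000+17,100 + 16,300+1,160 + 5,160 = 160,720 kg.
Stage 1: m₀ = 160,720 kg, m_f = 160,720 − 121,000 = 39,720 kg; Δv = 407×9.80665×ln(4.046) = 3991.3×1.3978 ≈ 5579 m/s.
Stage 2: m₀ = 22,620 kg, m_f = 22,620 − 16,300 = 6,320 kg; Δv = 279×9.80665×ln(3.579) = 2736.1×1.2751 ≈ 3489 m/s.
Total Δv = 5579 + 3489 = 9068 m/s.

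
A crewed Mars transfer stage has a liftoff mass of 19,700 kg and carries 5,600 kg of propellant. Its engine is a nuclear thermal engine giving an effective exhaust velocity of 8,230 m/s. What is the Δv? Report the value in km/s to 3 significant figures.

Δv ≈ 2.75 km/s

m_f = m₀ − m_prop = 19,700 − 5,600 = 14,100 kg.
Rocket equation: Δv = v_e · ln(m₀/m_f) = 8230.0 × ln(1.397) = 8230.0 × 0.3344 ≈ 2752.5 m/s.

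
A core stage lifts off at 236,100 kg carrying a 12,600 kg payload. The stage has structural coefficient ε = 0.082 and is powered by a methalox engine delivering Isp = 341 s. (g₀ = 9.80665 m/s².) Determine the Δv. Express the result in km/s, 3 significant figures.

Δv ≈ 6.80 km/s

Stage wet mass = m₀ − payload = 236,100 − 12,600 = 223,500 kg.
Stage dry mass = ε × stage wet mass = 0.082 × 223,500 = 18,327 kg.
Burnout mass m_f = stage dry + payload = 18,327 + 12,600 = 30,927 kg.
v_e = Isp · g₀ = 341 × 9.80665 = 3344.1 m/s.
Using Δv = v_e ln(m₀/m_f): Δv = v_e · ln(236,100/30,927) = 3344.1 × ln(7.634) = 3344.1 × 2.0326 ≈ 6797 m/s.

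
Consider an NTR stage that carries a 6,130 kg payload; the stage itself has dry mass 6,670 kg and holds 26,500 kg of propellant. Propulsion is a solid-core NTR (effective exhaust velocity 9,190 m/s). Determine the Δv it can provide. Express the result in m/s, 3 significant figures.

Δv ≈ 10300 m/s

m₀ = payload + dry + propellant = 6,130 + 6,670 + 26,500 = 39,300 kg.
m_f = payload + dry = 6,130 + 6,670 = 12,800 kg.
Δv = v_e · ln(m₀/m_f) = 9190.0 × ln(3.07) = 9190.0 × 1.1218 ≈ 10309.2 m/s.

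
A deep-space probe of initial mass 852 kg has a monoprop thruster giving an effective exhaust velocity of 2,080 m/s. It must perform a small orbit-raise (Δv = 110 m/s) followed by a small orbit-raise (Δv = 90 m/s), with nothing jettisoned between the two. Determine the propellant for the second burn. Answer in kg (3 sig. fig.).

propellant for the second burn ≈ 34.2 kg

After the first burn: m = 852 × exp(−110/2080.0) = 852 × 0.94849 = 808.113 kg.
After the second burn: m = 808.113 × exp(−90/2080.0) = 808.113 × 0.95765 = 773.889 kg.
Second-burn propellant = 808.113 − 773.889 = 34.224 kg.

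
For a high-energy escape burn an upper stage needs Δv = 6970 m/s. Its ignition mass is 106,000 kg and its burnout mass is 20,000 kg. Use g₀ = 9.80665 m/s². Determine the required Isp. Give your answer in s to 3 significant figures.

Isp ≈ 426 s

ln(m₀/m_f) = ln(106000/20000) = ln(5.3) = 1.6677.
Rocket equation: v_e = Δv / ln(m₀/m_f) = 6970 / 1.6677 = 4179.4 m/s.
Isp = v_e / g₀ = 4179.4 / 9.80665 = 426.2 s.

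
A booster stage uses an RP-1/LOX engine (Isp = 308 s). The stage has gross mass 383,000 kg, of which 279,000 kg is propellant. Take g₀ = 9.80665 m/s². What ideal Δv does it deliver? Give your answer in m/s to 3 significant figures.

v_e = Isp · g₀ = 308 × 9.80665 = 3020.4 m/s.
m_f = m₀ − m_prop = 383,000 − 279,000 = 104,000 kg.
Rocket equation: Δv = v_e · ln(m₀/m_f) = 3020.4 × ln(3.683) = 3020.4 × 1.3036 ≈ 3937.6 m/s.

Δv ≈ 3940 m/s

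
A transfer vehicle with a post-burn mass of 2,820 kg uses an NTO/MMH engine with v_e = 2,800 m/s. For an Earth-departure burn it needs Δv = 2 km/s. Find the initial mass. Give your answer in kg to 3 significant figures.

From the ideal rocket equation, m₀/m_f = exp(Δv / v_e) = exp(2000 / 2800.0) = exp(0.7143) = 2.0427.
m₀ = m_f × 2.0427 = 2,820 × 2.0427 = 5,760.41 kg.

initial mass ≈ 5760 kg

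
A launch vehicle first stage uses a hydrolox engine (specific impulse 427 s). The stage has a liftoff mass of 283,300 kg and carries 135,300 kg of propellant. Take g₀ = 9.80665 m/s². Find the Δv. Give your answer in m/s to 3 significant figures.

v_e = Isp · g₀ = 427 × 9.80665 = 4187.4 m/s.
m_f = m₀ − m_prop = 283,300 − 135,300 = 148,000 kg.
Δv = v_e · ln(m₀/m_f) = 4187.4 × ln(1.914) = 4187.4 × 0.6493 ≈ 2718.9 m/s.

Δv ≈ 2720 m/s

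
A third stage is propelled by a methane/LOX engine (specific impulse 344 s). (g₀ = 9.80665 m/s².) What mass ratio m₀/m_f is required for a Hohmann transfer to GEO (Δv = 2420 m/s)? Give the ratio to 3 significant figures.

mass ratio ≈ 2.05

v_e = Isp · g₀ = 344 × 9.80665 = 3373.5 m/s.
From the ideal rocket equation, m₀/m_f = exp(Δv / v_e) = exp(2420 / 3373.5) = exp(0.7174) = 2.0490.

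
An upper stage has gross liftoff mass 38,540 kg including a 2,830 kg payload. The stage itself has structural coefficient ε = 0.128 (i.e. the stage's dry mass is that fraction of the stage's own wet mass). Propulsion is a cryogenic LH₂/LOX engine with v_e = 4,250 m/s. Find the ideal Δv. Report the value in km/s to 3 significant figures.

Δv ≈ 7.01 km/s

Stage wet mass = m₀ − payload = 38,540 − 2,830 = 35,710 kg.
Stage dry mass = ε × stage wet mass = 0.128 × 35,710 = 4,570.88 kg.
Burnout mass m_f = stage dry + payload = 4,570.88 + 2,830 = 7,400.88 kg.
Δv = v_e · ln(38,540/7,400.88) = 4250.0 × ln(5.207) = 4250.0 × 1.6501 ≈ 7013 m/s.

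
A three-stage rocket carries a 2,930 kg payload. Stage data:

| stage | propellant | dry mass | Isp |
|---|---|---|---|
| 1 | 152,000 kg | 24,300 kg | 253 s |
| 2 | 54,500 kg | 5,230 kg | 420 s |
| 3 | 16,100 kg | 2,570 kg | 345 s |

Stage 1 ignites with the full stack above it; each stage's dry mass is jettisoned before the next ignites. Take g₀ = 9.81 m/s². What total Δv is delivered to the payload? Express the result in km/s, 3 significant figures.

Δv ≈ 11.4 km/s

Ignition mass of stage 1 = 152,000+24,300 + 54,500+5,230 + 16,100+2,570 + 2,930 = 257,630 kg.
Stage 1: m₀ = 257,630 kg, m_f = 257,630 − 152,000 = 105,630 kg; Δv = 253×9.81×ln(2.439) = 2481.9×0.8916 ≈ 2213 m/s.
Stage 2: m₀ = 81,330 kg, m_f = 81,330 − 54,500 = 26,830 kg; Δv = 420×9.81×ln(3.031) = 4120.2×1.1090 ≈ 4569 m/s.
Stage 3: m₀ = 21,600 kg, m_f = 21,600 − 16,100 = 5,500 kg; Δv = 345×9.81×ln(3.927) = 3384.5×1.3679 ≈ 4630 m/s.
Total Δv = 2213 + 4569 + 4630 = 11412 m/s.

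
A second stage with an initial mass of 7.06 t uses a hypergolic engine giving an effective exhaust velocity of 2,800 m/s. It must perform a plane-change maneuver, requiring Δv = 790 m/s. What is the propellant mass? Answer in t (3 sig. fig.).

propellant mass ≈ 1.74 t

m₀/m_f = exp(Δv / v_e) = exp(790 / 2800.0) = exp(0.2821) = 1.3260.
m_f = 7.06 / 1.3260 = 5.32428 t, so propellant = m₀ − m_f = 7.06 − 5.32428 = 1.73572 t.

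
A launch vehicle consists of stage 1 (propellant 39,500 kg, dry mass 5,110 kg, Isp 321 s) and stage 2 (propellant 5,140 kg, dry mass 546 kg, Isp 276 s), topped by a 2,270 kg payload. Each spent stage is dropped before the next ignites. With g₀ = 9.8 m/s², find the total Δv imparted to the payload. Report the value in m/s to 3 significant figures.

Δv ≈ 7190 m/s

Ignition mass of stage 1 = 39,500+5,110 + 5,140+546 + 2,270 = 52,566 kg.
Stage 1: m₀ = 52,566 kg, m_f = 52,566 − 39,500 = 13,066 kg; Δv = 321×9.8×ln(4.023) = 3145.8×1.3921 ≈ 4379 m/s.
Stage 2: m₀ = 7,956 kg, m_f = 7,956 − 5,140 = 2,816 kg; Δv = 276×9.8×ln(2.825) = 2704.8×1.0386 ≈ 2809 m/s.
Total Δv = 4379 + 2809 = 7188 m/s.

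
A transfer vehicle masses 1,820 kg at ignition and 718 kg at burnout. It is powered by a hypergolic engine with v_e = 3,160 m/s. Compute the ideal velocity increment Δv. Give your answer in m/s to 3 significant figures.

Δv ≈ 2940 m/s

Δv = v_e · ln(m₀/m_f) = 3160.0 × ln(2.535) = 3160.0 × 0.9301 ≈ 2939.2 m/s.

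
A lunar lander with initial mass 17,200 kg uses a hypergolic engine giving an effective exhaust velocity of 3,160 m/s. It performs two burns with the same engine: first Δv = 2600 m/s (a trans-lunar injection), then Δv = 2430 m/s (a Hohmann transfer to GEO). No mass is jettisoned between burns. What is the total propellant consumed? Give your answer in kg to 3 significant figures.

After the first burn: m = 17200 × exp(−2600/3160.0) = 17200 × 0.43921 = 7,554.41 kg.
After the second burn: m = 7,554.41 × exp(−2430/3160.0) = 7,554.41 × 0.46348 = 3,501.32 kg.
Total propellant = m₀ − m_final = 17200 − 3,501.32 = 13,698.68 kg.

total propellant consumed ≈ 13700 kg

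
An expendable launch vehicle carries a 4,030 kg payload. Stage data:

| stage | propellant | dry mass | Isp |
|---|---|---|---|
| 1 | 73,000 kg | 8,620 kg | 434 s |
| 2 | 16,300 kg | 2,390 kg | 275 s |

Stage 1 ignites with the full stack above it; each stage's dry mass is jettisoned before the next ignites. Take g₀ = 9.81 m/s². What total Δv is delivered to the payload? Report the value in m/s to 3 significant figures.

Δv ≈ 8530 m/s

Ignition mass of stage 1 = 73,000+8,620 + 16,300+2,390 + 4,030 = 104,340 kg.
Stage 1: m₀ = 104,340 kg, m_f = 104,340 − 73,000 = 31,340 kg; Δv = 434×9.81×ln(3.329) = 4257.5×1.2028 ≈ 5121 m/s.
Stage 2: m₀ = 22,720 kg, m_f = 22,720 − 16,300 = 6,420 kg; Δv = 275×9.81×ln(3.539) = 2697.8×1.2638 ≈ 3409 m/s.
Total Δv = 5121 + 3409 = 8530 m/s.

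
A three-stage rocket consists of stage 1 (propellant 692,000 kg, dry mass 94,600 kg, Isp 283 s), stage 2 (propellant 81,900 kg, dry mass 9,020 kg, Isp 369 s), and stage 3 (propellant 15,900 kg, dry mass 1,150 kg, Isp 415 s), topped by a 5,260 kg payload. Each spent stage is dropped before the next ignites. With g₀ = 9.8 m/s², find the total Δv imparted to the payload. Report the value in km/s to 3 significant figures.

Δv ≈ 13.8 km/s

Ignition mass of stage 1 = 692,000+94,600 + 81,900+9,020 + 15,900+1,150 + 5,260 = 899,830 kg.
Stage 1: m₀ = 899,830 kg, m_f = 899,830 − 692,000 = 207,830 kg; Δv = 283×9.8×ln(4.33) = 2773.4×1.4655 ≈ 4064 m/s.
Stage 2: m₀ = 113,230 kg, m_f = 113,230 − 81,900 = 31,330 kg; Δv = 369×9.8×ln(3.614) = 3616.2×1.2848 ≈ 4646 m/s.
Stage 3: m₀ = 22,310 kg, m_f = 22,310 − 15,900 = 6,410 kg; Δv = 415×9.8×ln(3.48) = 4067.0×1.2472 ≈ 5072 m/s.
Total Δv = 4064 + 4646 + 5072 = 13782 m/s.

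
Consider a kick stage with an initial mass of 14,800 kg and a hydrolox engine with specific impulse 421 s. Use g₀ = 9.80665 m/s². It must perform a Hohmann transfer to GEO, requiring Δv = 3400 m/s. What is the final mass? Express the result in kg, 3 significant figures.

final mass ≈ 6500 kg

v_e = Isp · g₀ = 421 × 9.80665 = 4128.6 m/s.
Rocket equation: m₀/m_f = exp(Δv / v_e) = exp(3400 / 4128.6) = exp(0.8235) = 2.2785.
m_f = m₀ / 2.2785 = 14,800 / 2.2785 = 6,495.5 kg.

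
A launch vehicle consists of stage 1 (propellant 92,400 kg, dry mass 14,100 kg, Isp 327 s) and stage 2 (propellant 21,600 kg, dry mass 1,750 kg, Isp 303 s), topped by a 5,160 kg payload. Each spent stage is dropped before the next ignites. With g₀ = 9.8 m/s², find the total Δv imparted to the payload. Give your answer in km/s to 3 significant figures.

Δv ≈ 7.90 km/s

Ignition mass of stage 1 = 92,400+14,100 + 21,600+1,750 + 5,160 = 135,010 kg.
Stage 1: m₀ = 135,010 kg, m_f = 135,010 − 92,400 = 42,610 kg; Δv = 327×9.8×ln(3.169) = 3204.6×1.1533 ≈ 3696 m/s.
Stage 2: m₀ = 28,510 kg, m_f = 28,510 − 21,600 = 6,910 kg; Δv = 303×9.8×ln(4.126) = 2969.4×1.4173 ≈ 4208 m/s.
Total Δv = 3696 + 4208 = 7904 m/s.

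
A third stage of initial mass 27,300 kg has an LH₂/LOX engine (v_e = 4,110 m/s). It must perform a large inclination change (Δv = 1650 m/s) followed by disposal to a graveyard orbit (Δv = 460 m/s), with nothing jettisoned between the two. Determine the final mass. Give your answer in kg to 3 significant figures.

final mass ≈ 16300 kg

After the first burn: m = 27300 × exp(−1650/4110.0) = 27300 × 0.66934 = 18,273 kg.
After the second burn: m = 18,273 × exp(−460/4110.0) = 18,273 × 0.89411 = 16,338.1 kg.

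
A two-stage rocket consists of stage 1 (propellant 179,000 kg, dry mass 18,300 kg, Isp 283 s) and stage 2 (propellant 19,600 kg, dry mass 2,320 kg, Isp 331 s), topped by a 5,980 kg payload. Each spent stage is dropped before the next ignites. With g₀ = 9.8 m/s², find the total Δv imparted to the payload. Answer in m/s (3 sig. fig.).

Ignition mass of stage 1 = 179,000+18,300 + 19,600+2,320 + 5,980 = 225,200 kg.
Stage 1: m₀ = 225,200 kg, m_f = 225,200 − 179,000 = 46,200 kg; Δv = 283×9.8×ln(4.874) = 2773.4×1.5840 ≈ 4393 m/s.
Stage 2: m₀ = 27,900 kg, m_f = 27,900 − 19,600 = 8,300 kg; Δv = 331×9.8×ln(3.361) = 3243.8×1.2124 ≈ 3933 m/s.
Total Δv = 4393 + 3933 = 8326 m/s.

Δv ≈ 8330 m/s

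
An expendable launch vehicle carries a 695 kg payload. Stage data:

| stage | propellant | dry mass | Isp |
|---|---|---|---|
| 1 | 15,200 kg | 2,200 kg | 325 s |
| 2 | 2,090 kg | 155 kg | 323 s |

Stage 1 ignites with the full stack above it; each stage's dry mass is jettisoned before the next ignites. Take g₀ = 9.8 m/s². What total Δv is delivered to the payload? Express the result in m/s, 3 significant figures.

Ignition mass of stage 1 = 15,200+2,200 + 2,090+155 + 695 = 20,340 kg.
Stage 1: m₀ = 20,340 kg, m_f = 20,340 − 15,200 = 5,140 kg; Δv = 325×9.8×ln(3.957) = 3185.0×1.3755 ≈ 4381 m/s.
Stage 2: m₀ = 2,940 kg, m_f = 2,940 − 2,090 = 850 kg; Δv = 323×9.8×ln(3.459) = 3165.4×1.2409 ≈ 3928 m/s.
Total Δv = 4381 + 3928 = 8309 m/s.

Δv ≈ 8310 m/s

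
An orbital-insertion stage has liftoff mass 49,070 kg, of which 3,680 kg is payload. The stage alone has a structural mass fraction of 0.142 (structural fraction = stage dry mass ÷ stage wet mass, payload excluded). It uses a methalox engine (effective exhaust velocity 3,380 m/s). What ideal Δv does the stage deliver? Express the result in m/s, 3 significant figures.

Δv ≈ 5330 m/s

Stage wet mass = m₀ − payload = 49,070 − 3,680 = 45,390 kg.
Stage dry mass = ε × stage wet mass = 0.142 × 45,390 = 6,445.38 kg.
Burnout mass m_f = stage dry + payload = 6,445.38 + 3,680 = 10,125.38 kg.
Rocket equation: Δv = v_e · ln(49,070/10,125.38) = 3380.0 × ln(4.846) = 3380.0 × 1.5782 ≈ 5334 m/s.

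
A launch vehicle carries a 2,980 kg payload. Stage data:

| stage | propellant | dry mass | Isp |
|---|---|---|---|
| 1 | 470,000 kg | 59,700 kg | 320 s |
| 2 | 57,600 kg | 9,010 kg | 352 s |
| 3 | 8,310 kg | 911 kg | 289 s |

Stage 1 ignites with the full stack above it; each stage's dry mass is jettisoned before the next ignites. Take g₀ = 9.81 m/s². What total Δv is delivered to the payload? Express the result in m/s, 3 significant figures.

Δv ≈ 12400 m/s

Ignition mass of stage 1 = 470,000+59,700 + 57,600+9,010 + 8,310+911 + 2,980 = 608,511 kg.
Stage 1: m₀ = 608,511 kg, m_f = 608,511 − 470,000 = 138,511 kg; Δv = 320×9.81×ln(4.393) = 3139.2×1.4801 ≈ 4646 m/s.
Stage 2: m₀ = 78,811 kg, m_f = 78,811 − 57,600 = 21,211 kg; Δv = 352×9.81×ln(3.716) = 3453.1×1.3125 ≈ 4532 m/s.
Stage 3: m₀ = 12,201 kg, m_f = 12,201 − 8,310 = 3,891 kg; Δv = 289×9.81×ln(3.136) = 2835.1×1.1429 ≈ 3240 m/s.
Total Δv = 4646 + 4532 + 3240 = 12418 m/s.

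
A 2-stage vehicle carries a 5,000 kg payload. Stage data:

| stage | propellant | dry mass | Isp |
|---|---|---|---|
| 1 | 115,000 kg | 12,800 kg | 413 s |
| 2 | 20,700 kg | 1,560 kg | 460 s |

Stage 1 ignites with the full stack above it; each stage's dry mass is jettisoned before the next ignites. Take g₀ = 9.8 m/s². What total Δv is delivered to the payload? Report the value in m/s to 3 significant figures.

Ignition mass of stage 1 = 115,000+12,800 + 20,700+1,560 + 5,000 = 155,060 kg.
Stage 1: m₀ = 155,060 kg, m_f = 155,060 − 115,000 = 40,060 kg; Δv = 413×9.8×ln(3.871) = 4047.4×1.3534 ≈ 5478 m/s.
Stage 2: m₀ = 27,260 kg, m_f = 27,260 − 20,700 = 6,560 kg; Δv = 460×9.8×ln(4.155) = 4508.0×1.4244 ≈ 6421 m/s.
Total Δv = 5478 + 6421 = 11899 m/s.

Δv ≈ 11900 m/s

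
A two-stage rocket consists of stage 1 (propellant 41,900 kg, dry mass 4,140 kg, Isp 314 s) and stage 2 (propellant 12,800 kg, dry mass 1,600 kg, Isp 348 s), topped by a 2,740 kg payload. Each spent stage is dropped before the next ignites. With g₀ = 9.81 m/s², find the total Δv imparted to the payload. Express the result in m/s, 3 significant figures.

Ignition mass of stage 1 = 41,900+4,140 + 12,800+1,600 + 2,740 = 63,180 kg.
Stage 1: m₀ = 63,180 kg, m_f = 63,180 − 41,900 = 21,280 kg; Δv = 314×9.81×ln(2.969) = 3080.3×1.0882 ≈ 3352 m/s.
Stage 2: m₀ = 17,140 kg, m_f = 17,140 − 12,800 = 4,340 kg; Δv = 348×9.81×ln(3.949) = 3413.9×1.3735 ≈ 4689 m/s.
Total Δv = 3352 + 4689 = 8041 m/s.

Δv ≈ 8040 m/s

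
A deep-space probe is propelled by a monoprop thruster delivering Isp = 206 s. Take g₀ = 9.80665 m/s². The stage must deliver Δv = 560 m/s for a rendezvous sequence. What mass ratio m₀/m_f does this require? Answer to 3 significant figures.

mass ratio ≈ 1.32

v_e = Isp · g₀ = 206 × 9.80665 = 2020.2 m/s.
m₀/m_f = exp(Δv / v_e) = exp(560 / 2020.2) = exp(0.2772) = 1.3194.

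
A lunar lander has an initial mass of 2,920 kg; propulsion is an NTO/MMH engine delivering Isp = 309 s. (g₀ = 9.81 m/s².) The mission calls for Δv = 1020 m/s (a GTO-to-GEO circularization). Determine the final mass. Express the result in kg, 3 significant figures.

final mass ≈ 2090 kg

v_e = Isp · g₀ = 309 × 9.81 = 3031.3 m/s.
By the Tsiolkovsky rocket equation, m₀/m_f = exp(Δv / v_e) = exp(1020 / 3031.3) = exp(0.3365) = 1.4000.
m_f = m₀ / 1.4000 = 2,920 / 1.4000 = 2,085.71 kg.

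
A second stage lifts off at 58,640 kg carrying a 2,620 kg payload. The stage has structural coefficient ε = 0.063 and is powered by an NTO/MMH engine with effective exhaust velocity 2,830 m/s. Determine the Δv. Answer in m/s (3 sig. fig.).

Stage wet mass = m₀ − payload = 58,640 − 2,620 = 56,020 kg.
Stage dry mass = ε × stage wet mass = 0.063 × 56,020 = 3,529.26 kg.
Burnout mass m_f = stage dry + payload = 3,529.26 + 2,620 = 6,149.26 kg.
Δv = v_e · ln(58,640/6,149.26) = 2830.0 × ln(9.536) = 2830.0 × 2.2551 ≈ 6382 m/s.

Δv ≈ 6380 m/s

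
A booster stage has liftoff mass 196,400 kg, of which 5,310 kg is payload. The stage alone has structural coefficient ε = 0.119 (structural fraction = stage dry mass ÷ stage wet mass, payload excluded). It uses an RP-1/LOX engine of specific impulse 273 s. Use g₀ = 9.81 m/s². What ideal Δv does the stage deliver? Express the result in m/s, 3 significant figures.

Δv ≈ 5210 m/s

Stage wet mass = m₀ − payload = 196,400 − 5,310 = 191,090 kg.
Stage dry mass = ε × stage wet mass = 0.119 × 191,090 = 22,739.7 kg.
Burnout mass m_f = stage dry + payload = 22,739.7 + 5,310 = 28,049.7 kg.
v_e = Isp · g₀ = 273 × 9.81 = 2678.1 m/s.
Δv = v_e · ln(196,400/28,049.7) = 2678.1 × ln(7.002) = 2678.1 × 1.9462 ≈ 5212 m/s.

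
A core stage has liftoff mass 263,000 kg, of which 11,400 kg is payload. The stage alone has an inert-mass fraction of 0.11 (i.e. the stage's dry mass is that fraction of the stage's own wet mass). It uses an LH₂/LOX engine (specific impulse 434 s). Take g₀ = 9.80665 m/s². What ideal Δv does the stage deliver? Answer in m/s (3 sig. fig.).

Δv ≈ 8110 m/s

Stage wet mass = m₀ − payload = 263,000 − 11,400 = 251,600 kg.
Stage dry mass = ε × stage wet mass = 0.11 × 251,600 = 27,676 kg.
Burnout mass m_f = stage dry + payload = 27,676 + 11,400 = 39,076 kg.
v_e = Isp · g₀ = 434 × 9.80665 = 4256.1 m/s.
Δv = v_e · ln(263,000/39,076) = 4256.1 × ln(6.73) = 4256.1 × 1.9066 ≈ 8115 m/s.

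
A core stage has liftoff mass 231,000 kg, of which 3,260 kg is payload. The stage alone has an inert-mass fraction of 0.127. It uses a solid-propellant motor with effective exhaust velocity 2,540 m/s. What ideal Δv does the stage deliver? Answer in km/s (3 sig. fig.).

Δv ≈ 5.01 km/s

Stage wet mass = m₀ − payload = 231,000 − 3,260 = 227,740 kg.
Stage dry mass = ε × stage wet mass = 0.127 × 227,740 = 28,923 kg.
Burnout mass m_f = stage dry + payload = 28,923 + 3,260 = 32,183 kg.
By the Tsiolkovsky rocket equation, Δv = v_e · ln(231,000/32,183) = 2540.0 × ln(7.178) = 2540.0 × 1.9710 ≈ 5006 m/s.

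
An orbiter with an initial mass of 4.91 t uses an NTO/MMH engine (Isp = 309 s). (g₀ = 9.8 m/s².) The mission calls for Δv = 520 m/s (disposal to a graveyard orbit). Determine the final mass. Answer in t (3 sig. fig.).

final mass ≈ 4.14 t

v_e = Isp · g₀ = 309 × 9.8 = 3028.2 m/s.
m₀/m_f = exp(Δv / v_e) = exp(520 / 3028.2) = exp(0.1717) = 1.1873.
m_f = m₀ / 1.1873 = 4.91 / 1.1873 = 4.13543 t.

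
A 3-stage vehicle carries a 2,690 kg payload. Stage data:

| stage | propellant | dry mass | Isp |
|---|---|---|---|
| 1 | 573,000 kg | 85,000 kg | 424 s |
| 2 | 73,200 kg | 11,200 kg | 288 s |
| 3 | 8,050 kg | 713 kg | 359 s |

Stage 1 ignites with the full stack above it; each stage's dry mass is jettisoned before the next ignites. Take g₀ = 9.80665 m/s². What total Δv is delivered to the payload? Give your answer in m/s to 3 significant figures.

Ignition mass of stage 1 = 573,000+85,000 + 73,200+11,200 + 8,050+713 + 2,690 = 753,853 kg.
Stage 1: m₀ = 753,853 kg, m_f = 753,853 − 573,000 = 180,853 kg; Δv = 424×9.80665×ln(4.168) = 4158.0×1.4275 ≈ 5936 m/s.
Stage 2: m₀ = 95,853 kg, m_f = 95,853 − 73,200 = 22,653 kg; Δv = 288×9.80665×ln(4.231) = 2824.3×1.4425 ≈ 4074 m/s.
Stage 3: m₀ = 11,453 kg, m_f = 11,453 − 8,050 = 3,403 kg; Δv = 359×9.80665×ln(3.366) = 3520.6×1.2136 ≈ 4273 m/s.
Total Δv = 5936 + 4074 + 4273 = 14283 m/s.

Δv ≈ 14300 m/s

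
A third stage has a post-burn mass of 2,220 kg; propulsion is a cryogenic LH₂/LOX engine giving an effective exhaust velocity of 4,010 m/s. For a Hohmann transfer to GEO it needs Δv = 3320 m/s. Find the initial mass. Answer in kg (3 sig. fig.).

initial mass ≈ 5080 kg

m₀/m_f = exp(Δv / v_e) = exp(3320 / 4010.0) = exp(0.8279) = 2.2886.
m₀ = m_f × 2.2886 = 2,220 × 2.2886 = 5,080.69 kg.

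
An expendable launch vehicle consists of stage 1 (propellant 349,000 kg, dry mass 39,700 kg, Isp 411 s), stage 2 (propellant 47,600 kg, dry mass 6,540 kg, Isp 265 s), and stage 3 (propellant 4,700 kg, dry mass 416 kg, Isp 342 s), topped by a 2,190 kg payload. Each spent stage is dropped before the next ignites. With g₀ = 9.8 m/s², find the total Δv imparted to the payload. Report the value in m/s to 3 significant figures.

Δv ≈ 13300 m/s

Ignition mass of stage 1 = 349,000+39,700 + 47,600+6,540 + 4,700+416 + 2,190 = 450,146 kg.
Stage 1: m₀ = 450,146 kg, m_f = 450,146 − 349,000 = 101,146 kg; Δv = 411×9.8×ln(4.45) = 4027.8×1.4930 ≈ 6014 m/s.
Stage 2: m₀ = 61,446 kg, m_f = 61,446 − 47,600 = 13,846 kg; Δv = 265×9.8×ln(4.438) = 2597.0×1.4902 ≈ 3870 m/s.
Stage 3: m₀ = 7,306 kg, m_f = 7,306 − 4,700 = 2,606 kg; Δv = 342×9.8×ln(2.804) = 3351.6×1.0309 ≈ 3455 m/s.
Total Δv = 6014 + 3870 + 3455 = 13339 m/s.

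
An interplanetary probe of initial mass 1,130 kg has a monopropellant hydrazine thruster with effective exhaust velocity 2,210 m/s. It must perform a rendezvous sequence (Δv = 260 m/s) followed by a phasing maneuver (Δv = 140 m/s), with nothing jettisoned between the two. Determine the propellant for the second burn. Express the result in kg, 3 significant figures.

After the first burn: m = 1130 × exp(−260/2210.0) = 1130 × 0.88901 = 1,004.58 kg.
After the second burn: m = 1,004.58 × exp(−140/2210.0) = 1,004.58 × 0.93862 = 942.919 kg.
Second-burn propellant = 1,004.58 − 942.919 = 61.661 kg.

propellant for the second burn ≈ 61.7 kg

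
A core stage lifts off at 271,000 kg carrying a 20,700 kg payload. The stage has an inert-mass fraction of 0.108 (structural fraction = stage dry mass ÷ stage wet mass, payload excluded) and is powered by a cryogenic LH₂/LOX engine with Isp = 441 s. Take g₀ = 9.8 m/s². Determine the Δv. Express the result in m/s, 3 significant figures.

Δv ≈ 7500 m/s

Stage wet mass = m₀ − payload = 271,000 − 20,700 = 250,300 kg.
Stage dry mass = ε × stage wet mass = 0.108 × 250,300 = 27,032.4 kg.
Burnout mass m_f = stage dry + payload = 27,032.4 + 20,700 = 47,732.4 kg.
v_e = Isp · g₀ = 441 × 9.8 = 4321.8 m/s.
By the Tsiolkovsky rocket equation, Δv = v_e · ln(271,000/47,732.4) = 4321.8 × ln(5.677) = 4321.8 × 1.7365 ≈ 7505 m/s.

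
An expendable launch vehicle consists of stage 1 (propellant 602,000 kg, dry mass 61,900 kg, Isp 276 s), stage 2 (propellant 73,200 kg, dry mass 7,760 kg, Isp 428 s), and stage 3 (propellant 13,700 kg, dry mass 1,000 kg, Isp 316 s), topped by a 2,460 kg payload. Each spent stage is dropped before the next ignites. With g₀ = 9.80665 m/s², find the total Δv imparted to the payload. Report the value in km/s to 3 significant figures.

Δv ≈ 14.9 km/s

Ignition mass of stage 1 = 602,000+61,900 + 73,200+7,760 + 13,700+1,000 + 2,460 = 762,020 kg.
Stage 1: m₀ = 762,020 kg, m_f = 762,020 − 602,000 = 160,020 kg; Δv = 276×9.80665×ln(4.762) = 2706.6×1.5607 ≈ 4224 m/s.
Stage 2: m₀ = 98,120 kg, m_f = 98,120 − 73,200 = 24,920 kg; Δv = 428×9.80665×ln(3.937) = 4197.2×1.3705 ≈ 5752 m/s.
Stage 3: m₀ = 17,160 kg, m_f = 17,160 − 13,700 = 3,460 kg; Δv = 316×9.80665×ln(4.96) = 3098.9×1.6013 ≈ 4962 m/s.
Total Δv = 4224 + 5752 + 4962 = 14938 m/s.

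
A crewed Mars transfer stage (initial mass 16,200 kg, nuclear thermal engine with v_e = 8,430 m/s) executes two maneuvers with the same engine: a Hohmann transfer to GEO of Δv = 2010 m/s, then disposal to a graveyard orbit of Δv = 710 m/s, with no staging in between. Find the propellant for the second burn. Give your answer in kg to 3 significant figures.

propellant for the second burn ≈ 1030 kg

After the first burn: m = 16200 × exp(−2010/8430.0) = 16200 × 0.78786 = 12,763.3 kg.
After the second burn: m = 12,763.3 × exp(−710/8430.0) = 12,763.3 × 0.91923 = 11,732.4 kg.
Second-burn propellant = 12,763.3 − 11,732.4 = 1,030.9 kg.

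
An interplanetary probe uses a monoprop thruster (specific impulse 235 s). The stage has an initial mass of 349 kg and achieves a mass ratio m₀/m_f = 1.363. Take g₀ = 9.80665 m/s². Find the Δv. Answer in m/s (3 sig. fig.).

v_e = Isp · g₀ = 235 × 9.80665 = 2304.6 m/s.
By the Tsiolkovsky rocket equation, Δv = v_e · ln(1.363) = 2304.6 × 0.3097 ≈ 713.7 m/s.

Δv ≈ 714 m/s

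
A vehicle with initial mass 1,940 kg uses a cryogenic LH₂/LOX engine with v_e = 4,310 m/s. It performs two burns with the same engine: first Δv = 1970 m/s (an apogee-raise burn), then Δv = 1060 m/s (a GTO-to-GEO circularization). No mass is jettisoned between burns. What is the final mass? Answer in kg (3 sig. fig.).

final mass ≈ 960 kg

After the first burn: m = 1940 × exp(−1970/4310.0) = 1940 × 0.63313 = 1,228.27 kg.
After the second burn: m = 1,228.27 × exp(−1060/4310.0) = 1,228.27 × 0.78197 = 960.47 kg.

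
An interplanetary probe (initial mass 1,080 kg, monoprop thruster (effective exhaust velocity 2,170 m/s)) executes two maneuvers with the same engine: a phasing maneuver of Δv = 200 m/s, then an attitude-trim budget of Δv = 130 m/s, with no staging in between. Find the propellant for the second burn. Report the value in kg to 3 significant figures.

propellant for the second burn ≈ 57.3 kg

After the first burn: m = 1080 × exp(−200/2170.0) = 1080 × 0.91195 = 984.906 kg.
After the second burn: m = 984.906 × exp(−130/2170.0) = 984.906 × 0.94185 = 927.634 kg.
Second-burn propellant = 984.906 − 927.634 = 57.272 kg.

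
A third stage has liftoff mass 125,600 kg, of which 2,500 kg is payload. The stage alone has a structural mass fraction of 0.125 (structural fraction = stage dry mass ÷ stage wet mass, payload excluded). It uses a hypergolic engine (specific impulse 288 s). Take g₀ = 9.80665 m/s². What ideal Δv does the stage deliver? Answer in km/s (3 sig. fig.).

Stage wet mass = m₀ − payload = 125,600 − 2,500 = 123,100 kg.
Stage dry mass = ε × stage wet mass = 0.125 × 123,100 = 15,387.5 kg.
Burnout mass m_f = stage dry + payload = 15,387.5 + 2,500 = 17,887.5 kg.
v_e = Isp · g₀ = 288 × 9.80665 = 2824.3 m/s.
From the ideal rocket equation, Δv = v_e · ln(125,600/17,887.5) = 2824.3 × ln(7.022) = 2824.3 × 1.9490 ≈ 5505 m/s.

Δv ≈ 5.50 km/s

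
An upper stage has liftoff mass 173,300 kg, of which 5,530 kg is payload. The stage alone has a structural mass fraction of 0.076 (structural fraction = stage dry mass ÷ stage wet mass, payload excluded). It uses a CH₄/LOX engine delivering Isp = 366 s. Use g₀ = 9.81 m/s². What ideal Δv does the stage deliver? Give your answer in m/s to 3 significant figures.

Stage wet mass = m₀ − payload = 173,300 − 5,530 = 167,770 kg.
Stage dry mass = ε × stage wet mass = 0.076 × 167,770 = 12,750.5 kg.
Burnout mass m_f = stage dry + payload = 12,750.5 + 5,530 = 18,280.5 kg.
v_e = Isp · g₀ = 366 × 9.81 = 3590.5 m/s.
From the ideal rocket equation, Δv = v_e · ln(173,300/18,280.5) = 3590.5 × ln(9.48) = 3590.5 × 2.2492 ≈ 8076 m/s.

Δv ≈ 8080 m/s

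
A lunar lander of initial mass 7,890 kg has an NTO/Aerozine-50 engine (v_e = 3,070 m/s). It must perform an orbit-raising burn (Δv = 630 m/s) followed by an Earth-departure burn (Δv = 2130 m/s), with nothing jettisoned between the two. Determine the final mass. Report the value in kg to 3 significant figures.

After the first burn: m = 7890 × exp(−630/3070.0) = 7890 × 0.81447 = 6,426.17 kg.
After the second burn: m = 6,426.17 × exp(−2130/3070.0) = 6,426.17 × 0.49967 = 3,210.96 kg.

final mass ≈ 3210 kg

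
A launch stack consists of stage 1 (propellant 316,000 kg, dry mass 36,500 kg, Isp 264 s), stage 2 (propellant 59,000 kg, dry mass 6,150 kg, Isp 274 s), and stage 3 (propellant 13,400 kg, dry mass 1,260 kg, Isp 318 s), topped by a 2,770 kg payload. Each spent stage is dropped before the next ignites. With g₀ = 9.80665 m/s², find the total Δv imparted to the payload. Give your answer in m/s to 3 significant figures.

Δv ≈ 11300 m/s

Ignition mass of stage 1 = 316,000+36,500 + 59,000+6,150 + 13,400+1,260 + 2,770 = 435,080 kg.
Stage 1: m₀ = 435,080 kg, m_f = 435,080 − 316,000 = 119,080 kg; Δv = 264×9.80665×ln(3.654) = 2589.0×1.2957 ≈ 3355 m/s.
Stage 2: m₀ = 82,580 kg, m_f = 82,580 − 59,000 = 23,580 kg; Δv = 274×9.80665×ln(3.502) = 2687.0×1.2534 ≈ 3368 m/s.
Stage 3: m₀ = 17,430 kg, m_f = 17,430 − 13,400 = 4,030 kg; Δv = 318×9.80665×ln(4.325) = 3118.5×1.4644 ≈ 4567 m/s.
Total Δv = 3355 + 3368 + 4567 = 11290 m/s.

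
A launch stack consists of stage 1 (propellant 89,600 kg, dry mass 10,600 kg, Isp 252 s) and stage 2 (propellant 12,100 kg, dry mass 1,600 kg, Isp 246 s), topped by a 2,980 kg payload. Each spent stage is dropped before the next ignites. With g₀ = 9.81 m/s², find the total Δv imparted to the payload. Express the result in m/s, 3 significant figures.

Ignition mass of stage 1 = 89,600+10,600 + 12,100+1,600 + 2,980 = 116,880 kg.
Stage 1: m₀ = 116,880 kg, m_f = 116,880 − 89,600 = 27,280 kg; Δv = 252×9.81×ln(4.284) = 2472.1×1.4550 ≈ 3597 m/s.
Stage 2: m₀ = 16,680 kg, m_f = 16,680 − 12,100 = 4,580 kg; Δv = 246×9.81×ln(3.642) = 2413.3×1.2925 ≈ 3119 m/s.
Total Δv = 3597 + 3119 = 6716 m/s.

Δv ≈ 6720 m/s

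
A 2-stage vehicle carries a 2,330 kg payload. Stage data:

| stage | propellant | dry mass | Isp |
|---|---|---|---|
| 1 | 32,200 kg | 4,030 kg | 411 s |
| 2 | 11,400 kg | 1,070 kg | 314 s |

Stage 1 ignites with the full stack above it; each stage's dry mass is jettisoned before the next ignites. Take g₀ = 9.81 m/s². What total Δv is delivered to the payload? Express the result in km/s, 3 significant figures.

Ignition mass of stage 1 = 32,200+4,030 + 11,400+1,070 + 2,330 = 51,030 kg.
Stage 1: m₀ = 51,030 kg, m_f = 51,030 − 32,200 = 18,830 kg; Δv = 411×9.81×ln(2.71) = 4031.9×0.9970 ≈ 4020 m/s.
Stage 2: m₀ = 14,800 kg, m_f = 14,800 − 11,400 = 3,400 kg; Δv = 314×9.81×ln(4.353) = 3080.3×1.4709 ≈ 4531 m/s.
Total Δv = 4020 + 4531 = 8551 m/s.

Δv ≈ 8.55 km/s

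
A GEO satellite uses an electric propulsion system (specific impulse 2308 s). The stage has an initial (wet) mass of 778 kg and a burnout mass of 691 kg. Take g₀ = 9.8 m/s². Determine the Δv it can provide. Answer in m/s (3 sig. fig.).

Δv ≈ 2680 m/s

v_e = Isp · g₀ = 2308 × 9.8 = 22618.4 m/s.
Using Δv = v_e ln(m₀/m_f): Δv = v_e · ln(m₀/m_f) = 22618.4 × ln(1.126) = 22618.4 × 0.1186 ≈ 2682.2 m/s.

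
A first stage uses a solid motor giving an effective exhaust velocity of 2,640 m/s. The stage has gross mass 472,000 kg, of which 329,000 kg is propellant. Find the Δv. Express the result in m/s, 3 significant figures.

m_f = m₀ − m_prop = 472,000 − 329,000 = 143,000 kg.
From the ideal rocket equation, Δv = v_e · ln(m₀/m_f) = 2640.0 × ln(3.301) = 2640.0 × 1.1941 ≈ 3152.5 m/s.

Δv ≈ 3150 m/s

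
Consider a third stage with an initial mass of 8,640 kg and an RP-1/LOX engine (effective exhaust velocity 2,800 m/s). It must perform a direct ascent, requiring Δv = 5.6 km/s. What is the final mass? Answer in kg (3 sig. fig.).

final mass ≈ 1170 kg

Using Δv = v_e ln(m₀/m_f): m₀/m_f = exp(Δv / v_e) = exp(5600 / 2800.0) = exp(2.0000) = 7.3891.
m_f = m₀ / 7.3891 = 8,640 / 7.3891 = 1,169.29 kg.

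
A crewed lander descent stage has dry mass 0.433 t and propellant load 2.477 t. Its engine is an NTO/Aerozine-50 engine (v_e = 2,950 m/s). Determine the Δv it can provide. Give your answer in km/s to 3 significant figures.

m₀ = m_dry + m_prop = 0.433 + 2.477 = 2.91 t.
Δv = v_e · ln(m₀/m_f) = 2950.0 × ln(6.721) = 2950.0 × 1.9052 ≈ 5620.3 m/s.

Δv ≈ 5.62 km/s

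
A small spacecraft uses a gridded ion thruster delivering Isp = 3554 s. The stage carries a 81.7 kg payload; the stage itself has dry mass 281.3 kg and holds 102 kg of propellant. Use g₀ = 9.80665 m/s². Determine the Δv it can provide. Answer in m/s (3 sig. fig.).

v_e = Isp · g₀ = 3554 × 9.80665 = 34852.8 m/s.
m₀ = payload + dry + propellant = 81.7 + 281.3 + 102 = 465 kg.
m_f = payload + dry = 81.7 + 281.3 = 363 kg.
By the Tsiolkovsky rocket equation, Δv = v_e · ln(m₀/m_f) = 34852.8 × ln(1.281) = 34852.8 × 0.2476 ≈ 8630.8 m/s.

Δv ≈ 8630 m/s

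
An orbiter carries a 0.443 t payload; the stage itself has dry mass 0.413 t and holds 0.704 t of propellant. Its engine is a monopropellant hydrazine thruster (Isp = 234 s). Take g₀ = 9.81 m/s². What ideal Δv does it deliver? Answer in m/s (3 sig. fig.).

v_e = Isp · g₀ = 234 × 9.81 = 2295.5 m/s.
m₀ = payload + dry + propellant = 0.443 + 0.413 + 0.704 = 1.56 t.
m_f = payload + dry = 0.443 + 0.413 = 0.856 t.
By the Tsiolkovsky rocket equation, Δv = v_e · ln(m₀/m_f) = 2295.5 × ln(1.822) = 2295.5 × 0.6002 ≈ 1377.7 m/s.

Δv ≈ 1380 m/s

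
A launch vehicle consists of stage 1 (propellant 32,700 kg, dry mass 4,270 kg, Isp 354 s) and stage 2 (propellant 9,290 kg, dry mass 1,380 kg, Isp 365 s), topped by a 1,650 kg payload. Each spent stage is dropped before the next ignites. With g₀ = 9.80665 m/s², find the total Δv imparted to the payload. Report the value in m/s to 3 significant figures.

Ignition mass of stage 1 = 32,700+4,270 + 9,290+1,380 + 1,650 = 49,290 kg.
Stage 1: m₀ = 49,290 kg, m_f = 49,290 − 32,700 = 16,590 kg; Δv = 354×9.80665×ln(2.971) = 3471.6×1.0889 ≈ 3780 m/s.
Stage 2: m₀ = 12,320 kg, m_f = 12,320 − 9,290 = 3,030 kg; Δv = 365×9.80665×ln(4.066) = 3579.4×1.4027 ≈ 5021 m/s.
Total Δv = 3780 + 5021 = 8801 m/s.

Δv ≈ 8800 m/s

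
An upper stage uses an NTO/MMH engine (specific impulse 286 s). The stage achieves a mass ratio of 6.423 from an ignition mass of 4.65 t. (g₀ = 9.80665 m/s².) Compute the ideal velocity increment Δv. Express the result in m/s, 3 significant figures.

Δv ≈ 5220 m/s

v_e = Isp · g₀ = 286 × 9.80665 = 2804.7 m/s.
Using Δv = v_e ln(m₀/m_f): Δv = v_e · ln(6.423) = 2804.7 × 1.8599 ≈ 5216.4 m/s.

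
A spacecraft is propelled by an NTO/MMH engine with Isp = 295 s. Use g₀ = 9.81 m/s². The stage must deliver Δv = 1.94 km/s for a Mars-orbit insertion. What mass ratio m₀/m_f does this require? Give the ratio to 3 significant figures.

mass ratio ≈ 1.95

v_e = Isp · g₀ = 295 × 9.81 = 2894.0 m/s.
Rocket equation: m₀/m_f = exp(Δv / v_e) = exp(1940 / 2894.0) = exp(0.6704) = 1.9549.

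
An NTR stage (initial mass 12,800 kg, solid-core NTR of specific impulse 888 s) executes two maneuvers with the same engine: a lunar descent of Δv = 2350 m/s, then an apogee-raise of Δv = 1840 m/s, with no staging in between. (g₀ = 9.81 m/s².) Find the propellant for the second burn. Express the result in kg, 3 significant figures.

v_e = Isp · g₀ = 888 × 9.81 = 8711.3 m/s.
After the first burn: m = 12800 × exp(−2350/8711.3) = 12800 × 0.76356 = 9,773.57 kg.
After the second burn: m = 9,773.57 × exp(−1840/8711.3) = 9,773.57 × 0.80960 = 7,912.68 kg.
Second-burn propellant = 9,773.57 − 7,912.68 = 1,860.89 kg.

propellant for the second burn ≈ 1860 kg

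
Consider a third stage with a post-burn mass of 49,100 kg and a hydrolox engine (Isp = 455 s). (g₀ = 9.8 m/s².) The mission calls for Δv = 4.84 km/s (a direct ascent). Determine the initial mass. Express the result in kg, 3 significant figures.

v_e = Isp · g₀ = 455 × 9.8 = 4459.0 m/s.
m₀/m_f = exp(Δv / v_e) = exp(4840 / 4459.0) = exp(1.0854) = 2.9608.
m₀ = m_f × 2.9608 = 49,100 × 2.9608 = 145,375 kg.

initial mass ≈ 145000 kg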